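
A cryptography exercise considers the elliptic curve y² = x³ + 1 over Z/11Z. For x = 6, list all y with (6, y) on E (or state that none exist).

x³ + 0x + 1 = 217 ≡ 8 (mod 11).
8 is a non-residue mod 11; no y exists.

none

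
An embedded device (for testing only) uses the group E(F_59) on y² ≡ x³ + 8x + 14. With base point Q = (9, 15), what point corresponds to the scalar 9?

Repeated addition: build up to 9Q.
2Q: tangent at (9, 15): λ = (3·9² + 8)/(2·15) ≡ 15/30. 30⁻¹ ≡ 2 (mod 59), so λ ≡ 15·2 ≡ 30.
  x = λ² - 9 - 9 = 900 - 18 ≡ 56; y = λ·(9 - 56) - 15 ≡ 50. → (56, 50)
3Q: (56, 50) + (9, 15). λ = (15 - 50)/(9 - 56) ≡ 24/12 mod 59. 12⁻¹ ≡ 5 (mod 59), so λ ≡ 2.
  x = λ² - 56 - 9 = 4 - 65 ≡ 57; y = λ·(56 - 57) - 50 ≡ 7. → (57, 7)
4Q: (57, 7) + (9, 15). λ = (15 - 7)/(9 - 57) ≡ 8/11 mod 59. 11⁻¹ ≡ 43 (mod 59), so λ ≡ 49.
  x = λ² - 57 - 9 = 2401 - 66 ≡ 34; y = λ·(57 - 34) - 7 ≡ 58. → (34, 58)
5Q: (34, 58) + (9, 15). λ = (15 - 58)/(9 - 34) ≡ 16/34 mod 59. 34⁻¹ ≡ 33 (mod 59), so λ ≡ 56.
  x = λ² - 34 - 9 = 3136 - 43 ≡ 25; y = λ·(34 - 25) - 58 ≡ 33. → (25, 33)
6Q: (25, 33) + (9, 15). λ = (15 - 33)/(9 - 25) ≡ 41/43 mod 59. 43⁻¹ ≡ 11 (mod 59), so λ ≡ 38.
  x = λ² - 25 - 9 = 1444 - 34 ≡ 53; y = λ·(25 - 53) - 33 ≡ 24. → (53, 24)
7Q: (53, 24) + (9, 15). λ = (15 - 24)/(9 - 53) ≡ 50/15 mod 59. 15⁻¹ ≡ 4 (mod 59) since 15·4 = 60 ≡ 1, so λ ≡ 23.
  x = λ² - 53 - 9 = 529 - 62 ≡ 54; y = λ·(53 - 54) - 24 ≡ 12. → (54, 12)
8Q: (54, 12) + (9, 15). λ = (15 - 12)/(9 - 54) ≡ 3/14 mod 59. 14⁻¹ ≡ 38 (mod 59), so λ ≡ 55.
  x = λ² - 54 - 9 = 3025 - 63 ≡ 12; y = λ·(54 - 12) - 12 ≡ 56. → (12, 56)
9Q: (12, 56) + (9, 15). λ = (15 - 56)/(9 - 12) ≡ 18/56 mod 59. 56⁻¹ ≡ 39 (mod 59), so λ ≡ 53.
  x = λ² - 12 - 9 = 2809 - 21 ≡ 15; y = λ·(12 - 15) - 56 ≡ 21. → (15, 21)

(15, 21)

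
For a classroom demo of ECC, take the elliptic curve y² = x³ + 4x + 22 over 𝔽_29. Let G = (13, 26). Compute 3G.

(13, 3)

Repeated addition: build up to 3G.
2G: tangent at (13, 26): λ = (3·13² + 4)/(2·26) ≡ 18/23. 23⁻¹ ≡ 24 (mod 29), so λ ≡ 18·24 ≡ 26.
  x = λ² - 13 - 13 = 676 - 26 ≡ 12; y = λ·(13 - 12) - 26 ≡ 0. → (12, 0)
3G: (12, 0) + (13, 26). λ = (26 - 0)/(13 - 12) ≡ 26/1 mod 29. 1⁻¹ ≡ 1 (mod 29), so λ ≡ 26.
  x = λ² - 12 - 13 = 676 - 25 ≡ 13; y = λ·(12 - 13) - 0 ≡ 3. → (13, 3)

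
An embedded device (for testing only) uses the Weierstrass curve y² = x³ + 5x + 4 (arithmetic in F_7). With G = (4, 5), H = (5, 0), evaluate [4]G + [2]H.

(2, 1)

First 4G:
Repeated addition: build up to 4G.
2G: tangent at (4, 5): λ = (3·4² + 5)/(2·5) ≡ 4/3. 3⁻¹ ≡ 5 (mod 7) since 3·5 = 15 ≡ 1, so λ ≡ 4·5 ≡ 6.
  x = λ² - 4 - 4 = 36 - 8 ≡ 0; y = λ·(4 - 0) - 5 ≡ 5. → (0, 5)
3G: (0, 5) + (4, 5). λ = (5 - 5)/(4 - 0) ≡ 0/4 mod 7. 4⁻¹ ≡ 2 (mod 7) since 4·2 = 8 ≡ 1, so λ ≡ 0.
  x = λ² - 0 - 4 = 0 - 4 ≡ 3; y = λ·(0 - 3) - 5 ≡ 2. → (3, 2)
4G: (3, 2) + (4, 5). λ = (5 - 2)/(4 - 3) ≡ 3/1 mod 7. 1⁻¹ ≡ 1 (mod 7) since 1·1 = 1 ≡ 1, so λ ≡ 3.
  x = λ² - 3 - 4 = 9 - 7 ≡ 2; y = λ·(3 - 2) - 2 ≡ 1. → (2, 1)
4G = (2, 1).
Next 2H:
Repeated addition: build up to 2H.
2H: (5, 0) + (5, 0): same x and y₁ ≡ -y₂, so the sum is the point at infinity.
2H = the point at infinity.
Finally 4G + 2H:
(2, 1) + the point at infinity = (2, 1) (identity).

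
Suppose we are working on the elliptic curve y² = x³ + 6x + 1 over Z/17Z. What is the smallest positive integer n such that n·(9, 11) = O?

11

2P: tangent at (9, 11): λ = (3·9² + 6)/(2·11) ≡ 11/5. 5⁻¹ ≡ 7 (mod 17), so λ ≡ 11·7 ≡ 9.
  x = λ² - 9 - 9 = 81 - 18 ≡ 12; y = λ·(9 - 12) - 11 ≡ 13. → (12, 13)
3P: (12, 13) + (9, 11). λ = (11 - 13)/(9 - 12) ≡ 15/14 mod 17. 14⁻¹ ≡ 11 (mod 17) since 14·11 = 154 ≡ 1, so λ ≡ 12.
  x = λ² - 12 - 9 = 144 - 21 ≡ 4; y = λ·(12 - 4) - 13 ≡ 15. → (4, 15)
4P: (4, 15) + (9, 11). λ = (11 - 15)/(9 - 4) ≡ 13/5 mod 17. 5⁻¹ ≡ 7 (mod 17), so λ ≡ 6.
  x = λ² - 4 - 9 = 36 - 13 ≡ 6; y = λ·(4 - 6) - 15 ≡ 7. → (6, 7)
5P: (6, 7) + (9, 11). λ = (11 - 7)/(9 - 6) ≡ 4/3 mod 17. 3⁻¹ ≡ 6 (mod 17), so λ ≡ 7.
  x = λ² - 6 - 9 = 49 - 15 ≡ 0; y = λ·(6 - 0) - 7 ≡ 1. → (0, 1)
6P: (0, 1) + (9, 11). λ = (11 - 1)/(9 - 0) ≡ 10/9 mod 17. 9⁻¹ ≡ 2 (mod 17), so λ ≡ 3.
  x = λ² - 0 - 9 = 9 - 9 ≡ 0; y = λ·(0 - 0) - 1 ≡ 16. → (0, 16)
7P: (0, 16) + (9, 11). λ = (11 - 16)/(9 - 0) ≡ 12/9 mod 17. 9⁻¹ ≡ 2 (mod 17), so λ ≡ 7.
  x = λ² - 0 - 9 = 49 - 9 ≡ 6; y = λ·(0 - 6) - 16 ≡ 10. → (6, 10)
8P: (6, 10) + (9, 11). λ = (11 - 10)/(9 - 6) ≡ 1/3 mod 17. 3⁻¹ ≡ 6 (mod 17) since 3·6 = 18 ≡ 1, so λ ≡ 6.
  x = λ² - 6 - 9 = 36 - 15 ≡ 4; y = λ·(6 - 4) - 10 ≡ 2. → (4, 2)
9P: (4, 2) + (9, 11). λ = (11 - 2)/(9 - 4) ≡ 9/5 mod 17. 5⁻¹ ≡ 7 (mod 17) since 5·7 = 35 ≡ 1, so λ ≡ 12.
  x = λ² - 4 - 9 = 144 - 13 ≡ 12; y = λ·(4 - 12) - 2 ≡ 4. → (12, 4)
10P: (12, 4) + (9, 11). λ = (11 - 4)/(9 - 12) ≡ 7/14 mod 17. 14⁻¹ ≡ 11 (mod 17), so λ ≡ 9.
  x = λ² - 12 - 9 = 81 - 21 ≡ 9; y = λ·(12 - 9) - 4 ≡ 6. → (9, 6)
11P: (9, 6) + (9, 11): same x and y₁ ≡ -y₂, so the sum is O.
11P = O, so the order is 11.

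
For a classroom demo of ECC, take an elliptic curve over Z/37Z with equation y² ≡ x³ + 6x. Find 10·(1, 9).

Write P = (1, 9).
Double-and-add on 10 = (1010)₂. Start with P = (1, 9) for the leading 1-bit.
double: tangent at (1, 9): λ = (3·1² + 6)/(2·9) ≡ 9/18. 18⁻¹ ≡ 35 (mod 37), so λ ≡ 9·35 ≡ 19.
  x = λ² - 1 - 1 = 361 - 2 ≡ 26; y = λ·(1 - 26) - 9 ≡ 34. → (26, 34)
double: tangent at (26, 34): λ = (3·26² + 6)/(2·34) ≡ 36/31. 31⁻¹ ≡ 6 (mod 37) since 31·6 = 186 ≡ 1, so λ ≡ 36·6 ≡ 31.
  x = λ² - 26 - 26 = 961 - 52 ≡ 21; y = λ·(26 - 21) - 34 ≡ 10. → (21, 10)
add P: (21, 10) + (1, 9). λ = (9 - 10)/(1 - 21) ≡ 36/17 mod 37. 17⁻¹ ≡ 24 (mod 37), so λ ≡ 13.
  x = λ² - 21 - 1 = 169 - 22 ≡ 36; y = λ·(21 - 36) - 10 ≡ 17. → (36, 17)
double: tangent at (36, 17): λ = (3·36² + 6)/(2·17) ≡ 9/34. 34⁻¹ ≡ 12 (mod 37) since 34·12 = 408 ≡ 1, so λ ≡ 9·12 ≡ 34.
  x = λ² - 36 - 36 = 1156 - 72 ≡ 11; y = λ·(36 - 11) - 17 ≡ 19. → (11, 19)

(11, 19)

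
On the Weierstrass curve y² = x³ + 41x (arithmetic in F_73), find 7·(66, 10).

(45, 25)

Write P = (66, 10).
Repeated addition: build up to 7P.
2P: tangent at (66, 10): λ = (3·66² + 41)/(2·10) ≡ 42/20. 20⁻¹ ≡ 11 (mod 73) since 20·11 = 220 ≡ 1, so λ ≡ 42·11 ≡ 24.
  x = λ² - 66 - 66 = 576 - 132 ≡ 6; y = λ·(66 - 6) - 10 ≡ 43. → (6, 43)
3P: (6, 43) + (66, 10). λ = (10 - 43)/(66 - 6) ≡ 40/60 mod 73. 60⁻¹ ≡ 28 (mod 73), so λ ≡ 25.
  x = λ² - 6 - 66 = 625 - 72 ≡ 42; y = λ·(6 - 42) - 43 ≡ 6. → (42, 6)
4P: (42, 6) + (66, 10). λ = (10 - 6)/(66 - 42) ≡ 4/24 mod 73. 24⁻¹ ≡ 70 (mod 73), so λ ≡ 61.
  x = λ² - 42 - 66 = 3721 - 108 ≡ 36; y = λ·(42 - 36) - 6 ≡ 68. → (36, 68)
5P: (36, 68) + (66, 10). λ = (10 - 68)/(66 - 36) ≡ 15/30 mod 73. 30⁻¹ ≡ 56 (mod 73), so λ ≡ 37.
  x = λ² - 36 - 66 = 1369 - 102 ≡ 26; y = λ·(36 - 26) - 68 ≡ 10. → (26, 10)
6P: (26, 10) + (66, 10). λ = (10 - 10)/(66 - 26) ≡ 0/40 mod 73. 40⁻¹ ≡ 42 (mod 73), so λ ≡ 0.
  x = λ² - 26 - 66 = 0 - 92 ≡ 54; y = λ·(26 - 54) - 10 ≡ 63. → (54, 63)
7P: (54, 63) + (66, 10). λ = (10 - 63)/(66 - 54) ≡ 20/12 mod 73. 12⁻¹ ≡ 67 (mod 73), so λ ≡ 26.
  x = λ² - 54 - 66 = 676 - 120 ≡ 45; y = λ·(54 - 45) - 63 ≡ 25. → (45, 25)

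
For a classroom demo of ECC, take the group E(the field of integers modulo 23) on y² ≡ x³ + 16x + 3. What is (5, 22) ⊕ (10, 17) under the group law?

(5, 22) + (10, 17). λ = (17 - 22)/(10 - 5) ≡ 18/5 mod 23. 5⁻¹ ≡ 14 (mod 23) since 5·14 = 70 ≡ 1, so λ ≡ 22.
  x = λ² - 5 - 10 = 484 - 15 ≡ 9; y = λ·(5 - 9) - 22 ≡ 5. → (9, 5)

(9, 5)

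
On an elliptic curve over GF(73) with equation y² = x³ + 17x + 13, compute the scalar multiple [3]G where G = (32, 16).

Repeated addition: build up to 3G.
2G: tangent at (32, 16): λ = (3·32² + 17)/(2·16) ≡ 23/32. 32⁻¹ ≡ 16 (mod 73) since 32·16 = 512 ≡ 1, so λ ≡ 23·16 ≡ 3.
  x = λ² - 32 - 32 = 9 - 64 ≡ 18; y = λ·(32 - 18) - 16 ≡ 26. → (18, 26)
3G: (18, 26) + (32, 16). λ = (16 - 26)/(32 - 18) ≡ 63/14 mod 73. 14⁻¹ ≡ 47 (mod 73) since 14·47 = 658 ≡ 1, so λ ≡ 41.
  x = λ² - 18 - 32 = 1681 - 50 ≡ 25; y = λ·(18 - 25) - 26 ≡ 52. → (25, 52)

(25, 52)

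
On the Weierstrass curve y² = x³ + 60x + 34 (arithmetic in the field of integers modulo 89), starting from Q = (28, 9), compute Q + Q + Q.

(45, 26)

Repeated addition: build up to 3Q.
2Q: tangent at (28, 9): λ = (3·28² + 60)/(2·9) ≡ 9/18. 18⁻¹ ≡ 5 (mod 89) since 18·5 = 90 ≡ 1, so λ ≡ 9·5 ≡ 45.
  x = λ² - 28 - 28 = 2025 - 56 ≡ 11; y = λ·(28 - 11) - 9 ≡ 44. → (11, 44)
3Q: (11, 44) + (28, 9). λ = (9 - 44)/(28 - 11) ≡ 54/17 mod 89. 17⁻¹ ≡ 21 (mod 89) since 17·21 = 357 ≡ 1, so λ ≡ 66.
  x = λ² - 11 - 28 = 4356 - 39 ≡ 45; y = λ·(11 - 45) - 44 ≡ 26. → (45, 26)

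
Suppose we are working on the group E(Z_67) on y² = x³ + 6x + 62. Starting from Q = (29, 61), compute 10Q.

Double-and-add on 10 = (1010)₂. Start with Q = (29, 61) for the leading 1-bit.
double: tangent at (29, 61): λ = (3·29² + 6)/(2·61) ≡ 50/55. 55⁻¹ ≡ 39 (mod 67), so λ ≡ 50·39 ≡ 7.
  x = λ² - 29 - 29 = 49 - 58 ≡ 58; y = λ·(29 - 58) - 61 ≡ 4. → (58, 4)
double: tangent at (58, 4): λ = (3·58² + 6)/(2·4) ≡ 48/8. 8⁻¹ ≡ 42 (mod 67), so λ ≡ 48·42 ≡ 6.
  x = λ² - 58 - 58 = 36 - 116 ≡ 54; y = λ·(58 - 54) - 4 ≡ 20. → (54, 20)
add Q: (54, 20) + (29, 61). λ = (61 - 20)/(29 - 54) ≡ 41/42 mod 67. 42⁻¹ ≡ 8 (mod 67), so λ ≡ 60.
  x = λ² - 54 - 29 = 3600 - 83 ≡ 33; y = λ·(54 - 33) - 20 ≡ 34. → (33, 34)
double: tangent at (33, 34): λ = (3·33² + 6)/(2·34) ≡ 57/1. 1⁻¹ ≡ 1 (mod 67), so λ ≡ 57·1 ≡ 57.
  x = λ² - 33 - 33 = 3249 - 66 ≡ 34; y = λ·(33 - 34) - 34 ≡ 43. → (34, 43)

(34, 43)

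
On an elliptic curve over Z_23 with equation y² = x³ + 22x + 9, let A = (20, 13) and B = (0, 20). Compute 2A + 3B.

(11, 15)

First 2A:
Repeated addition: build up to 2A.
2A: tangent at (20, 13): λ = (3·20² + 22)/(2·13) ≡ 3/3. 3⁻¹ ≡ 8 (mod 23), so λ ≡ 3·8 ≡ 1.
  x = λ² - 20 - 20 = 1 - 40 ≡ 7; y = λ·(20 - 7) - 13 ≡ 0. → (7, 0)
2A = (7, 0).
Next 3B:
Repeated addition: build up to 3B.
2B: tangent at (0, 20): λ = (3·0² + 22)/(2·20) ≡ 22/17. 17⁻¹ ≡ 19 (mod 23) since 17·19 = 323 ≡ 1, so λ ≡ 22·19 ≡ 4.
  x = λ² - 0 - 0 = 16 - 0 ≡ 16; y = λ·(0 - 16) - 20 ≡ 8. → (16, 8)
3B: (16, 8) + (0, 20). λ = (20 - 8)/(0 - 16) ≡ 12/7 mod 23. 7⁻¹ ≡ 10 (mod 23) since 7·10 = 70 ≡ 1, so λ ≡ 5.
  x = λ² - 16 - 0 = 25 - 16 ≡ 9; y = λ·(16 - 9) - 8 ≡ 4. → (9, 4)
3B = (9, 4).
Finally 2A + 3B:
(7, 0) + (9, 4). λ = (4 - 0)/(9 - 7) ≡ 4/2 mod 23. 2⁻¹ ≡ 12 (mod 23), so λ ≡ 2.
  x = λ² - 7 - 9 = 4 - 16 ≡ 11; y = λ·(7 - 11) - 0 ≡ 15. → (11, 15)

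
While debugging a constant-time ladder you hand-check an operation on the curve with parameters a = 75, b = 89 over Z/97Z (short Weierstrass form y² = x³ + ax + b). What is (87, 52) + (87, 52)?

(67, 91)

tangent at (87, 52): λ = (3·87² + 75)/(2·52) ≡ 84/7. 7⁻¹ ≡ 14 (mod 97), so λ ≡ 84·14 ≡ 12.
  x = λ² - 87 - 87 = 144 - 174 ≡ 67; y = λ·(87 - 67) - 52 ≡ 91. → (67, 91)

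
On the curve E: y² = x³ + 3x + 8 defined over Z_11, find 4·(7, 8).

Write P = (7, 8).
Double-and-add on 4 = (100)₂. Start with P = (7, 8) for the leading 1-bit.
double: tangent at (7, 8): λ = (3·7² + 3)/(2·8) ≡ 7/5. 5⁻¹ ≡ 9 (mod 11) since 5·9 = 45 ≡ 1, so λ ≡ 7·9 ≡ 8.
  x = λ² - 7 - 7 = 64 - 14 ≡ 6; y = λ·(7 - 6) - 8 ≡ 0. → (6, 0)
double: (6, 0) + (6, 0): same x and y₁ ≡ -y₂, so the sum is O.

O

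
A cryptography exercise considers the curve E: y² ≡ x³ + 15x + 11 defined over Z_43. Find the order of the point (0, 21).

4

2P: tangent at (0, 21): λ = (3·0² + 15)/(2·21) ≡ 15/42. 42⁻¹ ≡ 42 (mod 43), so λ ≡ 15·42 ≡ 28.
  x = λ² - 0 - 0 = 784 - 0 ≡ 10; y = λ·(0 - 10) - 21 ≡ 0. → (10, 0)
3P: (10, 0) + (0, 21). λ = (21 - 0)/(0 - 10) ≡ 21/33 mod 43. 33⁻¹ ≡ 30 (mod 43), so λ ≡ 28.
  x = λ² - 10 - 0 = 784 - 10 ≡ 0; y = λ·(10 - 0) - 0 ≡ 22. → (0, 22)
4P: (0, 22) + (0, 21): same x and y₁ ≡ -y₂, so the sum is ∞.
4P = ∞, so the order is 4.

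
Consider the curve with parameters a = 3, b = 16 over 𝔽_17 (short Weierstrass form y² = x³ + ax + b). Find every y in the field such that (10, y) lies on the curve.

3, 14

x³ + 3x + 16 = 1046 ≡ 9 (mod 17).
Square roots of 9 mod 17: 3 and 14 (since 3² = 9 ≡ 9).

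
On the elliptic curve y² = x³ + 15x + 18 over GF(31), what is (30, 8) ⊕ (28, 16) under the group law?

(20, 14)

(30, 8) + (28, 16). λ = (16 - 8)/(28 - 30) ≡ 8/29 mod 31. 29⁻¹ ≡ 15 (mod 31) since 29·15 = 435 ≡ 1, so λ ≡ 27.
  x = λ² - 30 - 28 = 729 - 58 ≡ 20; y = λ·(30 - 20) - 8 ≡ 14. → (20, 14)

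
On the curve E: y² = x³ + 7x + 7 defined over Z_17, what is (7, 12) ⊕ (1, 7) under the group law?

(13, 0)

(7, 12) + (1, 7). λ = (7 - 12)/(1 - 7) ≡ 12/11 mod 17. 11⁻¹ ≡ 14 (mod 17), so λ ≡ 15.
  x = λ² - 7 - 1 = 225 - 8 ≡ 13; y = λ·(7 - 13) - 12 ≡ 0. → (13, 0)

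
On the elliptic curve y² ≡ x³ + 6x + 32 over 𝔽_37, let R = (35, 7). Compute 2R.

tangent at (35, 7): λ = (3·35² + 6)/(2·7) ≡ 18/14. 14⁻¹ ≡ 8 (mod 37), so λ ≡ 18·8 ≡ 33.
  x = λ² - 35 - 35 = 1089 - 70 ≡ 20; y = λ·(35 - 20) - 7 ≡ 7. → (20, 7)

(20, 7)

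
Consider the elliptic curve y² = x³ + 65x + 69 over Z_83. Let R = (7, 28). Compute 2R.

(16, 15)

tangent at (7, 28): λ = (3·7² + 65)/(2·28) ≡ 46/56. 56⁻¹ ≡ 43 (mod 83), so λ ≡ 46·43 ≡ 69.
  x = λ² - 7 - 7 = 4761 - 14 ≡ 16; y = λ·(7 - 16) - 28 ≡ 15. → (16, 15)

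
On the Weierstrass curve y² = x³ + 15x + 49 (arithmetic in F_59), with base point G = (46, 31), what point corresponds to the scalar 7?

(44, 44)

Repeated addition: build up to 7G.
2G: tangent at (46, 31): λ = (3·46² + 15)/(2·31) ≡ 50/3. 3⁻¹ ≡ 20 (mod 59), so λ ≡ 50·20 ≡ 56.
  x = λ² - 46 - 46 = 3136 - 92 ≡ 35; y = λ·(46 - 35) - 31 ≡ 54. → (35, 54)
3G: (35, 54) + (46, 31). λ = (31 - 54)/(46 - 35) ≡ 36/11 mod 59. 11⁻¹ ≡ 43 (mod 59), so λ ≡ 14.
  x = λ² - 35 - 46 = 196 - 81 ≡ 56; y = λ·(35 - 56) - 54 ≡ 6. → (56, 6)
4G: (56, 6) + (46, 31). λ = (31 - 6)/(46 - 56) ≡ 25/49 mod 59. 49⁻¹ ≡ 53 (mod 59), so λ ≡ 27.
  x = λ² - 56 - 46 = 729 - 102 ≡ 37; y = λ·(56 - 37) - 6 ≡ 35. → (37, 35)
5G: (37, 35) + (46, 31). λ = (31 - 35)/(46 - 37) ≡ 55/9 mod 59. 9⁻¹ ≡ 46 (mod 59), so λ ≡ 52.
  x = λ² - 37 - 46 = 2704 - 83 ≡ 25; y = λ·(37 - 25) - 35 ≡ 58. → (25, 58)
6G: (25, 58) + (46, 31). λ = (31 - 58)/(46 - 25) ≡ 32/21 mod 59. 21⁻¹ ≡ 45 (mod 59) since 21·45 = 945 ≡ 1, so λ ≡ 24.
  x = λ² - 25 - 46 = 576 - 71 ≡ 33; y = λ·(25 - 33) - 58 ≡ 45. → (33, 45)
7G: (33, 45) + (46, 31). λ = (31 - 45)/(46 - 33) ≡ 45/13 mod 59. 13⁻¹ ≡ 50 (mod 59), so λ ≡ 8.
  x = λ² - 33 - 46 = 64 - 79 ≡ 44; y = λ·(33 - 44) - 45 ≡ 44. → (44, 44)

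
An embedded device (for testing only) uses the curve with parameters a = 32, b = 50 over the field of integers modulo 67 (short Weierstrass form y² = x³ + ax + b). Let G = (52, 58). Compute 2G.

tangent at (52, 58): λ = (3·52² + 32)/(2·58) ≡ 37/49. 49⁻¹ ≡ 26 (mod 67) since 49·26 = 1274 ≡ 1, so λ ≡ 37·26 ≡ 24.
  x = λ² - 52 - 52 = 576 - 104 ≡ 3; y = λ·(52 - 3) - 58 ≡ 46. → (3, 46)

(3, 46)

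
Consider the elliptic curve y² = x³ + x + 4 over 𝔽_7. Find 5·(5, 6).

Write G = (5, 6).
Repeated addition: build up to 5G.
2G: tangent at (5, 6): λ = (3·5² + 1)/(2·6) ≡ 6/5. 5⁻¹ ≡ 3 (mod 7), so λ ≡ 6·3 ≡ 4.
  x = λ² - 5 - 5 = 16 - 10 ≡ 6; y = λ·(5 - 6) - 6 ≡ 4. → (6, 4)
3G: (6, 4) + (5, 6). λ = (6 - 4)/(5 - 6) ≡ 2/6 mod 7. 6⁻¹ ≡ 6 (mod 7), so λ ≡ 5.
  x = λ² - 6 - 5 = 25 - 11 ≡ 0; y = λ·(6 - 0) - 4 ≡ 5. → (0, 5)
4G: (0, 5) + (5, 6). λ = (6 - 5)/(5 - 0) ≡ 1/5 mod 7. 5⁻¹ ≡ 3 (mod 7), so λ ≡ 3.
  x = λ² - 0 - 5 = 9 - 5 ≡ 4; y = λ·(0 - 4) - 5 ≡ 4. → (4, 4)
5G: (4, 4) + (5, 6). λ = (6 - 4)/(5 - 4) ≡ 2/1 mod 7. 1⁻¹ ≡ 1 (mod 7) since 1·1 = 1 ≡ 1, so λ ≡ 2.
  x = λ² - 4 - 5 = 4 - 9 ≡ 2; y = λ·(4 - 2) - 4 ≡ 0. → (2, 0)

(2, 0)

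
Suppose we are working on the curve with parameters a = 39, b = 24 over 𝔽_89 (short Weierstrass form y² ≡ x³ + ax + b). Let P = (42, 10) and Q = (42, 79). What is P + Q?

The two points share x = 42 and their y-coordinates satisfy 10 + 79 ≡ 0 (mod 89), so they are inverses. Their sum is ∞.

O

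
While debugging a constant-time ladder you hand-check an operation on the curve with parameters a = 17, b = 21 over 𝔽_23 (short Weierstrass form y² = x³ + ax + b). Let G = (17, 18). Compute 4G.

Repeated addition: build up to 4G.
2G: tangent at (17, 18): λ = (3·17² + 17)/(2·18) ≡ 10/13. 13⁻¹ ≡ 16 (mod 23) since 13·16 = 208 ≡ 1, so λ ≡ 10·16 ≡ 22.
  x = λ² - 17 - 17 = 484 - 34 ≡ 13; y = λ·(17 - 13) - 18 ≡ 1. → (13, 1)
3G: (13, 1) + (17, 18). λ = (18 - 1)/(17 - 13) ≡ 17/4 mod 23. 4⁻¹ ≡ 6 (mod 23), so λ ≡ 10.
  x = λ² - 13 - 17 = 100 - 30 ≡ 1; y = λ·(13 - 1) - 1 ≡ 4. → (1, 4)
4G: (1, 4) + (17, 18). λ = (18 - 4)/(17 - 1) ≡ 14/16 mod 23. 16⁻¹ ≡ 13 (mod 23) since 16·13 = 208 ≡ 1, so λ ≡ 21.
  x = λ² - 1 - 17 = 441 - 18 ≡ 9; y = λ·(1 - 9) - 4 ≡ 12. → (9, 12)

(9, 12)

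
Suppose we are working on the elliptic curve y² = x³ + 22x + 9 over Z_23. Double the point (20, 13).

(7, 0)

tangent at (20, 13): λ = (3·20² + 22)/(2·13) ≡ 3/3. 3⁻¹ ≡ 8 (mod 23), so λ ≡ 3·8 ≡ 1.
  x = λ² - 20 - 20 = 1 - 40 ≡ 7; y = λ·(20 - 7) - 13 ≡ 0. → (7, 0)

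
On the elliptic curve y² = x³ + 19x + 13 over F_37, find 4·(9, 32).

(34, 22)

Write P = (9, 32).
Double-and-add on 4 = (100)₂. Start with P = (9, 32) for the leading 1-bit.
double: tangent at (9, 32): λ = (3·9² + 19)/(2·32) ≡ 3/27. 27⁻¹ ≡ 11 (mod 37) since 27·11 = 297 ≡ 1, so λ ≡ 3·11 ≡ 33.
  x = λ² - 9 - 9 = 1089 - 18 ≡ 35; y = λ·(9 - 35) - 32 ≡ 35. → (35, 35)
double: tangent at (35, 35): λ = (3·35² + 19)/(2·35) ≡ 31/33. 33⁻¹ ≡ 9 (mod 37), so λ ≡ 31·9 ≡ 20.
  x = λ² - 35 - 35 = 400 - 70 ≡ 34; y = λ·(35 - 34) - 35 ≡ 22. → (34, 22)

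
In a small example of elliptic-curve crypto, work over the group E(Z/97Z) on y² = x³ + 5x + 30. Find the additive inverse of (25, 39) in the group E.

(25, 58)

-(25, 39) = (25, -39 mod 97) = (25, 58).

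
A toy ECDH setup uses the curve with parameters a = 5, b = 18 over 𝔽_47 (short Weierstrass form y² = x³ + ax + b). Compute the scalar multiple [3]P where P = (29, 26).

(27, 7)

Repeated addition: build up to 3P.
2P: tangent at (29, 26): λ = (3·29² + 5)/(2·26) ≡ 37/5. 5⁻¹ ≡ 19 (mod 47) since 5·19 = 95 ≡ 1, so λ ≡ 37·19 ≡ 45.
  x = λ² - 29 - 29 = 2025 - 58 ≡ 40; y = λ·(29 - 40) - 26 ≡ 43. → (40, 43)
3P: (40, 43) + (29, 26). λ = (26 - 43)/(29 - 40) ≡ 30/36 mod 47. 36⁻¹ ≡ 17 (mod 47), so λ ≡ 40.
  x = λ² - 40 - 29 = 1600 - 69 ≡ 27; y = λ·(40 - 27) - 43 ≡ 7. → (27, 7)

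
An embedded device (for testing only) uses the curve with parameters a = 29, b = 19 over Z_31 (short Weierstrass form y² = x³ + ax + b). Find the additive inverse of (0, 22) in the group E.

(0, 9)

-(0, 22) = (0, -22 mod 31) = (0, 9).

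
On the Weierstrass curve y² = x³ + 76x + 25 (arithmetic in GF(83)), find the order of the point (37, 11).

11

2P: tangent at (37, 11): λ = (3·37² + 76)/(2·11) ≡ 33/22. 22⁻¹ ≡ 34 (mod 83) since 22·34 = 748 ≡ 1, so λ ≡ 33·34 ≡ 43.
  x = λ² - 37 - 37 = 1849 - 74 ≡ 32; y = λ·(37 - 32) - 11 ≡ 38. → (32, 38)
3P: (32, 38) + (37, 11). λ = (11 - 38)/(37 - 32) ≡ 56/5 mod 83. 5⁻¹ ≡ 50 (mod 83) since 5·50 = 250 ≡ 1, so λ ≡ 61.
  x = λ² - 32 - 37 = 3721 - 69 ≡ 0; y = λ·(32 - 0) - 38 ≡ 5. → (0, 5)
4P: (0, 5) + (37, 11). λ = (11 - 5)/(37 - 0) ≡ 6/37 mod 83. 37⁻¹ ≡ 9 (mod 83) since 37·9 = 333 ≡ 1, so λ ≡ 54.
  x = λ² - 0 - 37 = 2916 - 37 ≡ 57; y = λ·(0 - 57) - 5 ≡ 71. → (57, 71)
5P: (57, 71) + (37, 11). λ = (11 - 71)/(37 - 57) ≡ 23/63 mod 83. 63⁻¹ ≡ 29 (mod 83), so λ ≡ 3.
  x = λ² - 57 - 37 = 9 - 94 ≡ 81; y = λ·(57 - 81) - 71 ≡ 23. → (81, 23)
6P: (81, 23) + (37, 11). λ = (11 - 23)/(37 - 81) ≡ 71/39 mod 83. 39⁻¹ ≡ 66 (mod 83), so λ ≡ 38.
  x = λ² - 81 - 37 = 1444 - 118 ≡ 81; y = λ·(81 - 81) - 23 ≡ 60. → (81, 60)
7P: (81, 60) + (37, 11). λ = (11 - 60)/(37 - 81) ≡ 34/39 mod 83. 39⁻¹ ≡ 66 (mod 83) since 39·66 = 2574 ≡ 1, so λ ≡ 3.
  x = λ² - 81 - 37 = 9 - 118 ≡ 57; y = λ·(81 - 57) - 60 ≡ 12. → (57, 12)
8P: (57, 12) + (37, 11). λ = (11 - 12)/(37 - 57) ≡ 82/63 mod 83. 63⁻¹ ≡ 29 (mod 83) since 63·29 = 1827 ≡ 1, so λ ≡ 54.
  x = λ² - 57 - 37 = 2916 - 94 ≡ 0; y = λ·(57 - 0) - 12 ≡ 78. → (0, 78)
9P: (0, 78) + (37, 11). λ = (11 - 78)/(37 - 0) ≡ 16/37 mod 83. 37⁻¹ ≡ 9 (mod 83) since 37·9 = 333 ≡ 1, so λ ≡ 61.
  x = λ² - 0 - 37 = 3721 - 37 ≡ 32; y = λ·(0 - 32) - 78 ≡ 45. → (32, 45)
10P: (32, 45) + (37, 11). λ = (11 - 45)/(37 - 32) ≡ 49/5 mod 83. 5⁻¹ ≡ 50 (mod 83) since 5·50 = 250 ≡ 1, so λ ≡ 43.
  x = λ² - 32 - 37 = 1849 - 69 ≡ 37; y = λ·(32 - 37) - 45 ≡ 72. → (37, 72)
11P: (37, 72) + (37, 11): same x and y₁ ≡ -y₂, so the sum is 𝒪.
11P = 𝒪, so the order is 11.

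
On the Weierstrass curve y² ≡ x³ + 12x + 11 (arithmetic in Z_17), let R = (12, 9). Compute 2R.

tangent at (12, 9): λ = (3·12² + 12)/(2·9) ≡ 2/1. 1⁻¹ ≡ 1 (mod 17), so λ ≡ 2·1 ≡ 2.
  x = λ² - 12 - 12 = 4 - 24 ≡ 14; y = λ·(12 - 14) - 9 ≡ 4. → (14, 4)

(14, 4)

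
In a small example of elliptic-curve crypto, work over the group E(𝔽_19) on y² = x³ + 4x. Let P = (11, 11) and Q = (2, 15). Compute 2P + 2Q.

First 2P:
Repeated addition: build up to 2P.
2P: tangent at (11, 11): λ = (3·11² + 4)/(2·11) ≡ 6/3. 3⁻¹ ≡ 13 (mod 19) since 3·13 = 39 ≡ 1, so λ ≡ 6·13 ≡ 2.
  x = λ² - 11 - 11 = 4 - 22 ≡ 1; y = λ·(11 - 1) - 11 ≡ 9. → (1, 9)
2P = (1, 9).
Next 2Q:
Repeated addition: build up to 2Q.
2Q: tangent at (2, 15): λ = (3·2² + 4)/(2·15) ≡ 16/11. 11⁻¹ ≡ 7 (mod 19), so λ ≡ 16·7 ≡ 17.
  x = λ² - 2 - 2 = 289 - 4 ≡ 0; y = λ·(2 - 0) - 15 ≡ 0. → (0, 0)
2Q = (0, 0).
Finally 2P + 2Q:
(1, 9) + (0, 0). λ = (0 - 9)/(0 - 1) ≡ 10/18 mod 19. 18⁻¹ ≡ 18 (mod 19), so λ ≡ 9.
  x = λ² - 1 - 0 = 81 - 1 ≡ 4; y = λ·(1 - 4) - 9 ≡ 2. → (4, 2)

(4, 2)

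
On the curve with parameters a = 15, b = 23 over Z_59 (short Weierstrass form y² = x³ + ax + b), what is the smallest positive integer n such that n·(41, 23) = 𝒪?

2P: tangent at (41, 23): λ = (3·41² + 15)/(2·23) ≡ 43/46. 46⁻¹ ≡ 9 (mod 59), so λ ≡ 43·9 ≡ 33.
  x = λ² - 41 - 41 = 1089 - 82 ≡ 4; y = λ·(41 - 4) - 23 ≡ 18. → (4, 18)
3P: (4, 18) + (41, 23). λ = (23 - 18)/(41 - 4) ≡ 5/37 mod 59. 37⁻¹ ≡ 8 (mod 59), so λ ≡ 40.
  x = λ² - 4 - 41 = 1600 - 45 ≡ 21; y = λ·(4 - 21) - 18 ≡ 10. → (21, 10)
4P: (21, 10) + (41, 23). λ = (23 - 10)/(41 - 21) ≡ 13/20 mod 59. 20⁻¹ ≡ 3 (mod 59) since 20·3 = 60 ≡ 1, so λ ≡ 39.
  x = λ² - 21 - 41 = 1521 - 62 ≡ 43; y = λ·(21 - 43) - 10 ≡ 17. → (43, 17)
5P: (43, 17) + (41, 23). λ = (23 - 17)/(41 - 43) ≡ 6/57 mod 59. 57⁻¹ ≡ 29 (mod 59), so λ ≡ 56.
  x = λ² - 43 - 41 = 3136 - 84 ≡ 43; y = λ·(43 - 43) - 17 ≡ 42. → (43, 42)
6P: (43, 42) + (41, 23). λ = (23 - 42)/(41 - 43) ≡ 40/57 mod 59. 57⁻¹ ≡ 29 (mod 59), so λ ≡ 39.
  x = λ² - 43 - 41 = 1521 - 84 ≡ 21; y = λ·(43 - 21) - 42 ≡ 49. → (21, 49)
7P: (21, 49) + (41, 23). λ = (23 - 49)/(41 - 21) ≡ 33/20 mod 59. 20⁻¹ ≡ 3 (mod 59) since 20·3 = 60 ≡ 1, so λ ≡ 40.
  x = λ² - 21 - 41 = 1600 - 62 ≡ 4; y = λ·(21 - 4) - 49 ≡ 41. → (4, 41)
8P: (4, 41) + (41, 23). λ = (23 - 41)/(41 - 4) ≡ 41/37 mod 59. 37⁻¹ ≡ 8 (mod 59), so λ ≡ 33.
  x = λ² - 4 - 41 = 1089 - 45 ≡ 41; y = λ·(4 - 41) - 41 ≡ 36. → (41, 36)
9P: (41, 36) + (41, 23): same x and y₁ ≡ -y₂, so the sum is 𝒪.
9P = 𝒪, so the order is 9.

9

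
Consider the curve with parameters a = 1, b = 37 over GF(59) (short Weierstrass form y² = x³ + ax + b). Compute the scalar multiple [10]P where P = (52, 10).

Double-and-add on 10 = (1010)₂. Start with P = (52, 10) for the leading 1-bit.
double: tangent at (52, 10): λ = (3·52² + 1)/(2·10) ≡ 30/20. 20⁻¹ ≡ 3 (mod 59), so λ ≡ 30·3 ≡ 31.
  x = λ² - 52 - 52 = 961 - 104 ≡ 31; y = λ·(52 - 31) - 10 ≡ 51. → (31, 51)
double: tangent at (31, 51): λ = (3·31² + 1)/(2·51) ≡ 52/43. 43⁻¹ ≡ 11 (mod 59) since 43·11 = 473 ≡ 1, so λ ≡ 52·11 ≡ 41.
  x = λ² - 31 - 31 = 1681 - 62 ≡ 26; y = λ·(31 - 26) - 51 ≡ 36. → (26, 36)
add P: (26, 36) + (52, 10). λ = (10 - 36)/(52 - 26) ≡ 33/26 mod 59. 26⁻¹ ≡ 25 (mod 59) since 26·25 = 650 ≡ 1, so λ ≡ 58.
  x = λ² - 26 - 52 = 3364 - 78 ≡ 41; y = λ·(26 - 41) - 36 ≡ 38. → (41, 38)
double: tangent at (41, 38): λ = (3·41² + 1)/(2·38) ≡ 29/17. 17⁻¹ ≡ 7 (mod 59), so λ ≡ 29·7 ≡ 26.
  x = λ² - 41 - 41 = 676 - 82 ≡ 4; y = λ·(41 - 4) - 38 ≡ 39. → (4, 39)

(4, 39)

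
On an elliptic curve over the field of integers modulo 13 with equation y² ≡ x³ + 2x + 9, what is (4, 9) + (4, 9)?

tangent at (4, 9): λ = (3·4² + 2)/(2·9) ≡ 11/5. 5⁻¹ ≡ 8 (mod 13), so λ ≡ 11·8 ≡ 10.
  x = λ² - 4 - 4 = 100 - 8 ≡ 1; y = λ·(4 - 1) - 9 ≡ 8. → (1, 8)

(1, 8)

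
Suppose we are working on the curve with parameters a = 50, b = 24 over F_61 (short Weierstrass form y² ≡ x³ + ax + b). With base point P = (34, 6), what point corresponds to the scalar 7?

(46, 13)

Double-and-add on 7 = (111)₂. Start with P = (34, 6) for the leading 1-bit.
double: tangent at (34, 6): λ = (3·34² + 50)/(2·6) ≡ 41/12. 12⁻¹ ≡ 56 (mod 61) since 12·56 = 672 ≡ 1, so λ ≡ 41·56 ≡ 39.
  x = λ² - 34 - 34 = 1521 - 68 ≡ 50; y = λ·(34 - 50) - 6 ≡ 41. → (50, 41)
add P: (50, 41) + (34, 6). λ = (6 - 41)/(34 - 50) ≡ 26/45 mod 61. 45⁻¹ ≡ 19 (mod 61) since 45·19 = 855 ≡ 1, so λ ≡ 6.
  x = λ² - 50 - 34 = 36 - 84 ≡ 13; y = λ·(50 - 13) - 41 ≡ 59. → (13, 59)
double: tangent at (13, 59): λ = (3·13² + 50)/(2·59) ≡ 8/57. 57⁻¹ ≡ 15 (mod 61), so λ ≡ 8·15 ≡ 59.
  x = λ² - 13 - 13 = 3481 - 26 ≡ 39; y = λ·(13 - 39) - 59 ≡ 54. → (39, 54)
add P: (39, 54) + (34, 6). λ = (6 - 54)/(34 - 39) ≡ 13/56 mod 61. 56⁻¹ ≡ 12 (mod 61), so λ ≡ 34.
  x = λ² - 39 - 34 = 1156 - 73 ≡ 46; y = λ·(39 - 46) - 54 ≡ 13. → (46, 13)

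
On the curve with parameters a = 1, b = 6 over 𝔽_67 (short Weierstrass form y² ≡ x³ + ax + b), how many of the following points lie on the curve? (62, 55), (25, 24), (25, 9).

(62, 55): 55² ≡ 10, rhs ≡ 10 → on.
(25, 24): 24² ≡ 40, rhs ≡ 45 → off.
(25, 9): 9² ≡ 14, rhs ≡ 45 → off.

1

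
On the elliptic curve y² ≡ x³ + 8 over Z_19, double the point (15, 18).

tangent at (15, 18): λ = (3·15² + 0)/(2·18) ≡ 10/17. 17⁻¹ ≡ 9 (mod 19) since 17·9 = 153 ≡ 1, so λ ≡ 10·9 ≡ 14.
  x = λ² - 15 - 15 = 196 - 30 ≡ 14; y = λ·(15 - 14) - 18 ≡ 15. → (14, 15)

(14, 15)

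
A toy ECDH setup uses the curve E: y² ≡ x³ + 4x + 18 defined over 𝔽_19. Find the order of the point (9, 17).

11

2P: tangent at (9, 17): λ = (3·9² + 4)/(2·17) ≡ 0/15. 15⁻¹ ≡ 14 (mod 19) since 15·14 = 210 ≡ 1, so λ ≡ 0·14 ≡ 0.
  x = λ² - 9 - 9 = 0 - 18 ≡ 1; y = λ·(9 - 1) - 17 ≡ 2. → (1, 2)
3P: (1, 2) + (9, 17). λ = (17 - 2)/(9 - 1) ≡ 15/8 mod 19. 8⁻¹ ≡ 12 (mod 19), so λ ≡ 9.
  x = λ² - 1 - 9 = 81 - 10 ≡ 14; y = λ·(1 - 14) - 2 ≡ 14. → (14, 14)
4P: (14, 14) + (9, 17). λ = (17 - 14)/(9 - 14) ≡ 3/14 mod 19. 14⁻¹ ≡ 15 (mod 19), so λ ≡ 7.
  x = λ² - 14 - 9 = 49 - 23 ≡ 7; y = λ·(14 - 7) - 14 ≡ 16. → (7, 16)
5P: (7, 16) + (9, 17). λ = (17 - 16)/(9 - 7) ≡ 1/2 mod 19. 2⁻¹ ≡ 10 (mod 19), so λ ≡ 10.
  x = λ² - 7 - 9 = 100 - 16 ≡ 8; y = λ·(7 - 8) - 16 ≡ 12. → (8, 12)
6P: (8, 12) + (9, 17). λ = (17 - 12)/(9 - 8) ≡ 5/1 mod 19. 1⁻¹ ≡ 1 (mod 19) since 1·1 = 1 ≡ 1, so λ ≡ 5.
  x = λ² - 8 - 9 = 25 - 17 ≡ 8; y = λ·(8 - 8) - 12 ≡ 7. → (8, 7)
7P: (8, 7) + (9, 17). λ = (17 - 7)/(9 - 8) ≡ 10/1 mod 19. 1⁻¹ ≡ 1 (mod 19) since 1·1 = 1 ≡ 1, so λ ≡ 10.
  x = λ² - 8 - 9 = 100 - 17 ≡ 7; y = λ·(8 - 7) - 7 ≡ 3. → (7, 3)
8P: (7, 3) + (9, 17). λ = (17 - 3)/(9 - 7) ≡ 14/2 mod 19. 2⁻¹ ≡ 10 (mod 19) since 2·10 = 20 ≡ 1, so λ ≡ 7.
  x = λ² - 7 - 9 = 49 - 16 ≡ 14; y = λ·(7 - 14) - 3 ≡ 5. → (14, 5)
9P: (14, 5) + (9, 17). λ = (17 - 5)/(9 - 14) ≡ 12/14 mod 19. 14⁻¹ ≡ 15 (mod 19) since 14·15 = 210 ≡ 1, so λ ≡ 9.
  x = λ² - 14 - 9 = 81 - 23 ≡ 1; y = λ·(14 - 1) - 5 ≡ 17. → (1, 17)
10P: (1, 17) + (9, 17). λ = (17 - 17)/(9 - 1) ≡ 0/8 mod 19. 8⁻¹ ≡ 12 (mod 19), so λ ≡ 0.
  x = λ² - 1 - 9 = 0 - 10 ≡ 9; y = λ·(1 - 9) - 17 ≡ 2. → (9, 2)
11P: (9, 2) + (9, 17): same x and y₁ ≡ -y₂, so the sum is O.
11P = O, so the order is 11.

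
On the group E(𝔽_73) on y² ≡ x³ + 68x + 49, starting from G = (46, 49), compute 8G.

(29, 35)

Double-and-add on 8 = (1000)₂. Start with G = (46, 49) for the leading 1-bit.
double: tangent at (46, 49): λ = (3·46² + 68)/(2·49) ≡ 65/25. 25⁻¹ ≡ 38 (mod 73), so λ ≡ 65·38 ≡ 61.
  x = λ² - 46 - 46 = 3721 - 92 ≡ 52; y = λ·(46 - 52) - 49 ≡ 23. → (52, 23)
double: tangent at (52, 23): λ = (3·52² + 68)/(2·23) ≡ 4/46. 46⁻¹ ≡ 27 (mod 73), so λ ≡ 4·27 ≡ 35.
  x = λ² - 52 - 52 = 1225 - 104 ≡ 26; y = λ·(52 - 26) - 23 ≡ 11. → (26, 11)
double: tangent at (26, 11): λ = (3·26² + 68)/(2·11) ≡ 52/22. 22⁻¹ ≡ 10 (mod 73) since 22·10 = 220 ≡ 1, so λ ≡ 52·10 ≡ 9.
  x = λ² - 26 - 26 = 81 - 52 ≡ 29; y = λ·(26 - 29) - 11 ≡ 35. → (29, 35)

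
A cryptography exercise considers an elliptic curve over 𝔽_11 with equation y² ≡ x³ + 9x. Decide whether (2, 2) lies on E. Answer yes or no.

y² = 2² ≡ 4; x³ + 9x + 0 = 26 ≡ 4 (mod 11). 4 = 4.

yes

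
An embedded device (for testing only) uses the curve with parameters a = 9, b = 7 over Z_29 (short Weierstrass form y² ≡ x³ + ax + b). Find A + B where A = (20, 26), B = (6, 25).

(20, 26) + (6, 25). λ = (25 - 26)/(6 - 20) ≡ 28/15 mod 29. 15⁻¹ ≡ 2 (mod 29) since 15·2 = 30 ≡ 1, so λ ≡ 27.
  x = λ² - 20 - 6 = 729 - 26 ≡ 7; y = λ·(20 - 7) - 26 ≡ 6. → (7, 6)

(7, 6)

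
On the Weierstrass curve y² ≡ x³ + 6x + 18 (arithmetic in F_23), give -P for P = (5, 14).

-(5, 14) = (5, -14 mod 23) = (5, 9).

(5, 9)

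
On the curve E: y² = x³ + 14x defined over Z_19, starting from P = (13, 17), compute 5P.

Repeated addition: build up to 5P.
2P: tangent at (13, 17): λ = (3·13² + 14)/(2·17) ≡ 8/15. 15⁻¹ ≡ 14 (mod 19), so λ ≡ 8·14 ≡ 17.
  x = λ² - 13 - 13 = 289 - 26 ≡ 16; y = λ·(13 - 16) - 17 ≡ 8. → (16, 8)
3P: (16, 8) + (13, 17). λ = (17 - 8)/(13 - 16) ≡ 9/16 mod 19. 16⁻¹ ≡ 6 (mod 19), so λ ≡ 16.
  x = λ² - 16 - 13 = 256 - 29 ≡ 18; y = λ·(16 - 18) - 8 ≡ 17. → (18, 17)
4P: (18, 17) + (13, 17). λ = (17 - 17)/(13 - 18) ≡ 0/14 mod 19. 14⁻¹ ≡ 15 (mod 19) since 14·15 = 210 ≡ 1, so λ ≡ 0.
  x = λ² - 18 - 13 = 0 - 31 ≡ 7; y = λ·(18 - 7) - 17 ≡ 2. → (7, 2)
5P: (7, 2) + (13, 17). λ = (17 - 2)/(13 - 7) ≡ 15/6 mod 19. 6⁻¹ ≡ 16 (mod 19) since 6·16 = 96 ≡ 1, so λ ≡ 12.
  x = λ² - 7 - 13 = 144 - 20 ≡ 10; y = λ·(7 - 10) - 2 ≡ 0. → (10, 0)

(10, 0)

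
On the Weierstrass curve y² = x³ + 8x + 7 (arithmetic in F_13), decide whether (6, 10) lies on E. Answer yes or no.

y² = 10² ≡ 9; x³ + 8x + 7 = 271 ≡ 11 (mod 13). 9 ≠ 11.

no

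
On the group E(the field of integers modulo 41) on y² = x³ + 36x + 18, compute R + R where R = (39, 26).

(0, 10)

tangent at (39, 26): λ = (3·39² + 36)/(2·26) ≡ 7/11. 11⁻¹ ≡ 15 (mod 41) since 11·15 = 165 ≡ 1, so λ ≡ 7·15 ≡ 23.
  x = λ² - 39 - 39 = 529 - 78 ≡ 0; y = λ·(39 - 0) - 26 ≡ 10. → (0, 10)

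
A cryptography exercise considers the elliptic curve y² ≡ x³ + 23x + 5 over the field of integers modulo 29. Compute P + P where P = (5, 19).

(23, 17)

tangent at (5, 19): λ = (3·5² + 23)/(2·19) ≡ 11/9. 9⁻¹ ≡ 13 (mod 29) since 9·13 = 117 ≡ 1, so λ ≡ 11·13 ≡ 27.
  x = λ² - 5 - 5 = 729 - 10 ≡ 23; y = λ·(5 - 23) - 19 ≡ 17. → (23, 17)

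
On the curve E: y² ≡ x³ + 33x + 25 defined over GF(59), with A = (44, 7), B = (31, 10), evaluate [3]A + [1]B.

(28, 3)

First 3A:
Repeated addition: build up to 3A.
2A: tangent at (44, 7): λ = (3·44² + 33)/(2·7) ≡ 0/14. 14⁻¹ ≡ 38 (mod 59) since 14·38 = 532 ≡ 1, so λ ≡ 0·38 ≡ 0.
  x = λ² - 44 - 44 = 0 - 88 ≡ 30; y = λ·(44 - 30) - 7 ≡ 52. → (30, 52)
3A: (30, 52) + (44, 7). λ = (7 - 52)/(44 - 30) ≡ 14/14 mod 59. 14⁻¹ ≡ 38 (mod 59) since 14·38 = 532 ≡ 1, so λ ≡ 1.
  x = λ² - 30 - 44 = 1 - 74 ≡ 45; y = λ·(30 - 45) - 52 ≡ 51. → (45, 51)
3A = (45, 51).
Finally 3A + B:
(45, 51) + (31, 10). λ = (10 - 51)/(31 - 45) ≡ 18/45 mod 59. 45⁻¹ ≡ 21 (mod 59), so λ ≡ 24.
  x = λ² - 45 - 31 = 576 - 76 ≡ 28; y = λ·(45 - 28) - 51 ≡ 3. → (28, 3)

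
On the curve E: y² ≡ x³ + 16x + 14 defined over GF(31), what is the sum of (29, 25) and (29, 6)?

The two points share x = 29 and their y-coordinates satisfy 25 + 6 ≡ 0 (mod 31), so they are inverses. Their sum is ∞.

O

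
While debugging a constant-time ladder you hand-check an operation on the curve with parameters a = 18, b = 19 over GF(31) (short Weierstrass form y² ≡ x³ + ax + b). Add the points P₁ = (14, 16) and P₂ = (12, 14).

(14, 16) + (12, 14). λ = (14 - 16)/(12 - 14) ≡ 29/29 mod 31. 29⁻¹ ≡ 15 (mod 31), so λ ≡ 1.
  x = λ² - 14 - 12 = 1 - 26 ≡ 6; y = λ·(14 - 6) - 16 ≡ 23. → (6, 23)

(6, 23)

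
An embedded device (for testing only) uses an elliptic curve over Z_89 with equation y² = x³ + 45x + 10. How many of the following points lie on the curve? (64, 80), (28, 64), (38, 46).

(64, 80): 80² ≡ 81, rhs ≡ 81 → on.
(28, 64): 64² ≡ 2, rhs ≡ 82 → off.
(38, 46): 46² ≡ 69, rhs ≡ 77 → off.

1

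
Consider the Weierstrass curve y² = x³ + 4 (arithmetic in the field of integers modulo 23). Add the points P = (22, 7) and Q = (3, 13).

(6, 17)

(22, 7) + (3, 13). λ = (13 - 7)/(3 - 22) ≡ 6/4 mod 23. 4⁻¹ ≡ 6 (mod 23) since 4·6 = 24 ≡ 1, so λ ≡ 13.
  x = λ² - 22 - 3 = 169 - 25 ≡ 6; y = λ·(22 - 6) - 7 ≡ 17. → (6, 17)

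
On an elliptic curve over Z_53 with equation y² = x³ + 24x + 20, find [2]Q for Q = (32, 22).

(29, 6)

tangent at (32, 22): λ = (3·32² + 24)/(2·22) ≡ 22/44. 44⁻¹ ≡ 47 (mod 53) since 44·47 = 2068 ≡ 1, so λ ≡ 22·47 ≡ 27.
  x = λ² - 32 - 32 = 729 - 64 ≡ 29; y = λ·(32 - 29) - 22 ≡ 6. → (29, 6)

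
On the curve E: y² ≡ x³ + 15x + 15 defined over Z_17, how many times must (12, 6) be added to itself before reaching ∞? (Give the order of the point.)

2P: tangent at (12, 6): λ = (3·12² + 15)/(2·6) ≡ 5/12. 12⁻¹ ≡ 10 (mod 17) since 12·10 = 120 ≡ 1, so λ ≡ 5·10 ≡ 16.
  x = λ² - 12 - 12 = 256 - 24 ≡ 11; y = λ·(12 - 11) - 6 ≡ 10. → (11, 10)
3P: (11, 10) + (12, 6). λ = (6 - 10)/(12 - 11) ≡ 13/1 mod 17. 1⁻¹ ≡ 1 (mod 17) since 1·1 = 1 ≡ 1, so λ ≡ 13.
  x = λ² - 11 - 12 = 169 - 23 ≡ 10; y = λ·(11 - 10) - 10 ≡ 3. → (10, 3)
4P: (10, 3) + (12, 6). λ = (6 - 3)/(12 - 10) ≡ 3/2 mod 17. 2⁻¹ ≡ 9 (mod 17), so λ ≡ 10.
  x = λ² - 10 - 12 = 100 - 22 ≡ 10; y = λ·(10 - 10) - 3 ≡ 14. → (10, 14)
5P: (10, 14) + (12, 6). λ = (6 - 14)/(12 - 10) ≡ 9/2 mod 17. 2⁻¹ ≡ 9 (mod 17), so λ ≡ 13.
  x = λ² - 10 - 12 = 169 - 22 ≡ 11; y = λ·(10 - 11) - 14 ≡ 7. → (11, 7)
6P: (11, 7) + (12, 6). λ = (6 - 7)/(12 - 11) ≡ 16/1 mod 17. 1⁻¹ ≡ 1 (mod 17) since 1·1 = 1 ≡ 1, so λ ≡ 16.
  x = λ² - 11 - 12 = 256 - 23 ≡ 12; y = λ·(11 - 12) - 7 ≡ 11. → (12, 11)
7P: (12, 11) + (12, 6): same x and y₁ ≡ -y₂, so the sum is ∞.
7P = ∞, so the order is 7.

7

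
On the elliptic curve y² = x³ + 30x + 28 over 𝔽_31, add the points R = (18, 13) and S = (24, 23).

(18, 13) + (24, 23). λ = (23 - 13)/(24 - 18) ≡ 10/6 mod 31. 6⁻¹ ≡ 26 (mod 31) since 6·26 = 156 ≡ 1, so λ ≡ 12.
  x = λ² - 18 - 24 = 144 - 42 ≡ 9; y = λ·(18 - 9) - 13 ≡ 2. → (9, 2)

(9, 2)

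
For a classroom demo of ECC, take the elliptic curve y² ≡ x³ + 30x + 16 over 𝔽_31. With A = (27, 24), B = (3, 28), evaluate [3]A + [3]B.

First 3A:
Repeated addition: build up to 3A.
2A: tangent at (27, 24): λ = (3·27² + 30)/(2·24) ≡ 16/17. 17⁻¹ ≡ 11 (mod 31) since 17·11 = 187 ≡ 1, so λ ≡ 16·11 ≡ 21.
  x = λ² - 27 - 27 = 441 - 54 ≡ 15; y = λ·(27 - 15) - 24 ≡ 11. → (15, 11)
3A: (15, 11) + (27, 24). λ = (24 - 11)/(27 - 15) ≡ 13/12 mod 31. 12⁻¹ ≡ 13 (mod 31), so λ ≡ 14.
  x = λ² - 15 - 27 = 196 - 42 ≡ 30; y = λ·(15 - 30) - 11 ≡ 27. → (30, 27)
3A = (30, 27).
Next 3B:
Repeated addition: build up to 3B.
2B: tangent at (3, 28): λ = (3·3² + 30)/(2·28) ≡ 26/25. 25⁻¹ ≡ 5 (mod 31) since 25·5 = 125 ≡ 1, so λ ≡ 26·5 ≡ 6.
  x = λ² - 3 - 3 = 36 - 6 ≡ 30; y = λ·(3 - 30) - 28 ≡ 27. → (30, 27)
3B: (30, 27) + (3, 28). λ = (28 - 27)/(3 - 30) ≡ 1/4 mod 31. 4⁻¹ ≡ 8 (mod 31) since 4·8 = 32 ≡ 1, so λ ≡ 8.
  x = λ² - 30 - 3 = 64 - 33 ≡ 0; y = λ·(30 - 0) - 27 ≡ 27. → (0, 27)
3B = (0, 27).
Finally 3A + 3B:
(30, 27) + (0, 27). λ = (27 - 27)/(0 - 30) ≡ 0/1 mod 31. 1⁻¹ ≡ 1 (mod 31), so λ ≡ 0.
  x = λ² - 30 - 0 = 0 - 30 ≡ 1; y = λ·(30 - 1) - 27 ≡ 4. → (1, 4)

(1, 4)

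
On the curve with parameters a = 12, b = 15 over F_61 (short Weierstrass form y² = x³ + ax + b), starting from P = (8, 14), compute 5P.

(50, 57)

Double-and-add on 5 = (101)₂. Start with P = (8, 14) for the leading 1-bit.
double: tangent at (8, 14): λ = (3·8² + 12)/(2·14) ≡ 21/28. 28⁻¹ ≡ 24 (mod 61) since 28·24 = 672 ≡ 1, so λ ≡ 21·24 ≡ 16.
  x = λ² - 8 - 8 = 256 - 16 ≡ 57; y = λ·(8 - 57) - 14 ≡ 56. → (57, 56)
double: tangent at (57, 56): λ = (3·57² + 12)/(2·56) ≡ 60/51. 51⁻¹ ≡ 6 (mod 61), so λ ≡ 60·6 ≡ 55.
  x = λ² - 57 - 57 = 3025 - 114 ≡ 44; y = λ·(57 - 44) - 56 ≡ 49. → (44, 49)
add P: (44, 49) + (8, 14). λ = (14 - 49)/(8 - 44) ≡ 26/25 mod 61. 25⁻¹ ≡ 22 (mod 61), so λ ≡ 23.
  x = λ² - 44 - 8 = 529 - 52 ≡ 50; y = λ·(44 - 50) - 49 ≡ 57. → (50, 57)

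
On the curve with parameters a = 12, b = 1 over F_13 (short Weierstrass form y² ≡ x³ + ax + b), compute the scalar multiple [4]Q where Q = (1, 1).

Repeated addition: build up to 4Q.
2Q: tangent at (1, 1): λ = (3·1² + 12)/(2·1) ≡ 2/2. 2⁻¹ ≡ 7 (mod 13), so λ ≡ 2·7 ≡ 1.
  x = λ² - 1 - 1 = 1 - 2 ≡ 12; y = λ·(1 - 12) - 1 ≡ 1. → (12, 1)
3Q: (12, 1) + (1, 1). λ = (1 - 1)/(1 - 12) ≡ 0/2 mod 13. 2⁻¹ ≡ 7 (mod 13), so λ ≡ 0.
  x = λ² - 12 - 1 = 0 - 13 ≡ 0; y = λ·(12 - 0) - 1 ≡ 12. → (0, 12)
4Q: (0, 12) + (1, 1). λ = (1 - 12)/(1 - 0) ≡ 2/1 mod 13. 1⁻¹ ≡ 1 (mod 13), so λ ≡ 2.
  x = λ² - 0 - 1 = 4 - 1 ≡ 3; y = λ·(0 - 3) - 12 ≡ 8. → (3, 8)

(3, 8)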